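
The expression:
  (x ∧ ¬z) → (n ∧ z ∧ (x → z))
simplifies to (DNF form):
z ∨ ¬x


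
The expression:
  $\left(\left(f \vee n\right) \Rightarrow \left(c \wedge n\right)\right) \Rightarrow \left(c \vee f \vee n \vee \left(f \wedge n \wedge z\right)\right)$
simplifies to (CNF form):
$c \vee f \vee n$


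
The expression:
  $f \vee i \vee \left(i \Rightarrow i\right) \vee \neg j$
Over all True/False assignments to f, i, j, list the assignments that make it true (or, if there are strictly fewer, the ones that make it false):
is always true.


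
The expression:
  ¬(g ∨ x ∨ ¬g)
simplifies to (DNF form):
False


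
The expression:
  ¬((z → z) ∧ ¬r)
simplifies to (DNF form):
r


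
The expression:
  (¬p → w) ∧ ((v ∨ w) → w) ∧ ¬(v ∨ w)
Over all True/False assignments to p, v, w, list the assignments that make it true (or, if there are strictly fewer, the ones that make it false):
is true only for:
  p=True, v=False, w=False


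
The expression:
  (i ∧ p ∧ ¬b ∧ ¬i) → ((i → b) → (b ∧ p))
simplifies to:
True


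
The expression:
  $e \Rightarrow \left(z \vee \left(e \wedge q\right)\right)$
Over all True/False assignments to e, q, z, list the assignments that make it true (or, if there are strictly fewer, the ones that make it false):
is false only for:
  e=True, q=False, z=False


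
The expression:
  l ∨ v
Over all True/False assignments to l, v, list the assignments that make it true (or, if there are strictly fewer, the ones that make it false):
is false only for:
  l=False, v=False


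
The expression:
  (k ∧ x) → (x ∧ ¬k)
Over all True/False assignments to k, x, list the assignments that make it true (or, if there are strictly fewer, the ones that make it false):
is false only for:
  k=True, x=True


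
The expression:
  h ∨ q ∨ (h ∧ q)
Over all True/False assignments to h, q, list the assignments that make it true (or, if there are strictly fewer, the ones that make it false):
is false only for:
  h=False, q=False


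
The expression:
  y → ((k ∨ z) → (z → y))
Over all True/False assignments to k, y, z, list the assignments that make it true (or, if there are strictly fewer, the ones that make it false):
is always true.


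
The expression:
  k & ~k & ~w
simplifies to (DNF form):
False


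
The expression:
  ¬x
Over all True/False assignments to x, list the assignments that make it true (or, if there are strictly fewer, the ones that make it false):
is true only for:
  x=False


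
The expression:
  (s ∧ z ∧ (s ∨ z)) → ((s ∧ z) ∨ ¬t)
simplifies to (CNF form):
True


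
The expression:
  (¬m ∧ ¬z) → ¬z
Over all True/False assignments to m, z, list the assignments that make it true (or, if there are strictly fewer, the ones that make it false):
is always true.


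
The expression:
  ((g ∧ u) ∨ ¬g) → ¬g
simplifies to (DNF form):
¬g ∨ ¬u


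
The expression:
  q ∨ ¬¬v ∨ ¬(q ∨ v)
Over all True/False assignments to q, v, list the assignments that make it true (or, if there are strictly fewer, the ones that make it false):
is always true.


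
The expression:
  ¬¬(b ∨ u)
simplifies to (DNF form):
b ∨ u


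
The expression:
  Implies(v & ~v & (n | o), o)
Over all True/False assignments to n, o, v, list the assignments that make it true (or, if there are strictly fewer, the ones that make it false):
is always true.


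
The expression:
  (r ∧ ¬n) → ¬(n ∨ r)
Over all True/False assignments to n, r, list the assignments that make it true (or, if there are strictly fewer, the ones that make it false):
is false only for:
  n=False, r=True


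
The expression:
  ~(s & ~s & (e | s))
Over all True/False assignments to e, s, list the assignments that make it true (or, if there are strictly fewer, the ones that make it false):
is always true.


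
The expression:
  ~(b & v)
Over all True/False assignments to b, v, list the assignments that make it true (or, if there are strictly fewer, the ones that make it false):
is false only for:
  b=True, v=True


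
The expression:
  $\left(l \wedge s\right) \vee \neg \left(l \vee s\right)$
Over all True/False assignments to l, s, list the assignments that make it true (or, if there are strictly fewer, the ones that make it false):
is true only for:
  l=False, s=False;
  l=True, s=True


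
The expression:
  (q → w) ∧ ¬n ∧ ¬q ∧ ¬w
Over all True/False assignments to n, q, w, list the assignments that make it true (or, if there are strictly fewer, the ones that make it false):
is true only for:
  n=False, q=False, w=False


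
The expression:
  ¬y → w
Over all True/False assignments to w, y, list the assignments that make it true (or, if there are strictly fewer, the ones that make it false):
is false only for:
  w=False, y=False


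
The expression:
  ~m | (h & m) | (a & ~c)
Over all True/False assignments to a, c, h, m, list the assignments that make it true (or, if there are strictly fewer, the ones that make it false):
is false only for:
  a=False, c=False, h=False, m=True;
  a=False, c=True, h=False, m=True;
  a=True, c=True, h=False, m=True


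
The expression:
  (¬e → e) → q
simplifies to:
q ∨ ¬e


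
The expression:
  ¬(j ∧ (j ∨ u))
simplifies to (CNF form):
¬j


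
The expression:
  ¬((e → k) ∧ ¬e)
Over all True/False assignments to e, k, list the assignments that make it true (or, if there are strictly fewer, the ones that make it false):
is true only for:
  e=True, k=False;
  e=True, k=True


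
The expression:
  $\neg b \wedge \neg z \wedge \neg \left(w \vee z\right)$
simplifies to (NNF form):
$\neg b \wedge \neg w \wedge \neg z$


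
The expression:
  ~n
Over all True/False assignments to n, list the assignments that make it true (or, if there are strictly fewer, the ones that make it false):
is true only for:
  n=False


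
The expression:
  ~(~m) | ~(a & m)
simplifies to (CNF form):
True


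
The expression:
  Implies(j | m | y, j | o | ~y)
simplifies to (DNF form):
j | o | ~y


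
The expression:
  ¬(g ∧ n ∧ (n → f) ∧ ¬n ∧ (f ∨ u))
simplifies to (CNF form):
True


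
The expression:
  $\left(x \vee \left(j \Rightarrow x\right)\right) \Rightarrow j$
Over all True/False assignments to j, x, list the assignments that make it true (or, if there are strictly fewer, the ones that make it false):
is true only for:
  j=True, x=False;
  j=True, x=True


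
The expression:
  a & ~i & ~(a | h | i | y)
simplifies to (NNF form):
False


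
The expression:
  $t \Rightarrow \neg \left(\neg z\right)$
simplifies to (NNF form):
$z \vee \neg t$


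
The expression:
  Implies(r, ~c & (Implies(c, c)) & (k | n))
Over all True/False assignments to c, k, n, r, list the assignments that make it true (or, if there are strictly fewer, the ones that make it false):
is false only for:
  c=False, k=False, n=False, r=True;
  c=True, k=False, n=False, r=True;
  c=True, k=False, n=True, r=True;
  c=True, k=True, n=False, r=True;
  c=True, k=True, n=True, r=True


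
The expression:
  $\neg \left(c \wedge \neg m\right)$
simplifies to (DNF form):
$m \vee \neg c$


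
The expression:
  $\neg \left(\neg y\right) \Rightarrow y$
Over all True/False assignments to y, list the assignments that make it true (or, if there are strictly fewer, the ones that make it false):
is always true.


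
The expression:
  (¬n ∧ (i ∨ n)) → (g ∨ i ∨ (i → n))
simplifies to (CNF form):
True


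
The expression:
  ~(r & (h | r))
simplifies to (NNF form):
~r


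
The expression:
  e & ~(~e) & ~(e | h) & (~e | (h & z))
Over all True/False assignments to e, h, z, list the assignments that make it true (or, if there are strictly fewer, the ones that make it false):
is never true.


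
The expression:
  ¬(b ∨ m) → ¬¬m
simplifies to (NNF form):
b ∨ m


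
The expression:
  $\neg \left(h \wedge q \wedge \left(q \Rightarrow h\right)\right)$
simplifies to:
$\neg h \vee \neg q$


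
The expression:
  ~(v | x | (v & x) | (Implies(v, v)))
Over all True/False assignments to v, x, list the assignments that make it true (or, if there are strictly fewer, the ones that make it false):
is never true.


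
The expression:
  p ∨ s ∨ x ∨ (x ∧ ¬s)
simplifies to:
p ∨ s ∨ x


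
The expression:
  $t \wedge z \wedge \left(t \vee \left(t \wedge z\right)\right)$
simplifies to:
$t \wedge z$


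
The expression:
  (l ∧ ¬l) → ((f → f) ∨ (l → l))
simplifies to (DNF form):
True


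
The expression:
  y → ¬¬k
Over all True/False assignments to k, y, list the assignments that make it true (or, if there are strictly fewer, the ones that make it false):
is false only for:
  k=False, y=True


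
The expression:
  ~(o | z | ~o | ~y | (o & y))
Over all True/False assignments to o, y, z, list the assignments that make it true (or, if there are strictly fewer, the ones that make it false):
is never true.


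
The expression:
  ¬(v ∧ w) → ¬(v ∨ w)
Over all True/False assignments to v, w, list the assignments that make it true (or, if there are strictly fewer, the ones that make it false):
is true only for:
  v=False, w=False;
  v=True, w=True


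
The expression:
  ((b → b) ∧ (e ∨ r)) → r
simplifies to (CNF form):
r ∨ ¬e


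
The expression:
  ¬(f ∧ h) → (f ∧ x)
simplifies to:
f ∧ (h ∨ x)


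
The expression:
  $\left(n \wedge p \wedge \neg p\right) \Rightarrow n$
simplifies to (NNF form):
$\text{True}$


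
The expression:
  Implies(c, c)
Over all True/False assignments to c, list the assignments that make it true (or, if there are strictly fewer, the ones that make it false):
is always true.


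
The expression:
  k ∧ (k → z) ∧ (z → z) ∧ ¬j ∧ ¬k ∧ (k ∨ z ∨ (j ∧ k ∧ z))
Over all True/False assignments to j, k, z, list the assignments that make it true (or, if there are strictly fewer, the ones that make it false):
is never true.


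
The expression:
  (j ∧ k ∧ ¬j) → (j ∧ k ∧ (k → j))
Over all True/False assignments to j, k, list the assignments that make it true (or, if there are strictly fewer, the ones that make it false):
is always true.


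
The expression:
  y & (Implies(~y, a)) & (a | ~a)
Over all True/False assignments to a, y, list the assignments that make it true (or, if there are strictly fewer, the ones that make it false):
is true only for:
  a=False, y=True;
  a=True, y=True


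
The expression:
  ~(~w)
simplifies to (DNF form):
w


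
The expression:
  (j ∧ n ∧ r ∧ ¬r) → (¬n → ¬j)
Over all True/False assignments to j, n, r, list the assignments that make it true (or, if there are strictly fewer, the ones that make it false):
is always true.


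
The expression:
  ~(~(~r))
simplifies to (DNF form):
~r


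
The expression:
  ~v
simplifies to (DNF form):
~v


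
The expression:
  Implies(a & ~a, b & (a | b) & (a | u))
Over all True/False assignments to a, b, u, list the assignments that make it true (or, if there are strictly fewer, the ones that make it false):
is always true.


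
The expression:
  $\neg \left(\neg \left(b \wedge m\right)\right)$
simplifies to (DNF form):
$b \wedge m$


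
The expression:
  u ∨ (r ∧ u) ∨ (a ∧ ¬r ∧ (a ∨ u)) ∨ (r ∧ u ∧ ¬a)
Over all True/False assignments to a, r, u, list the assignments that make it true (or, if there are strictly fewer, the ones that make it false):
is false only for:
  a=False, r=False, u=False;
  a=False, r=True, u=False;
  a=True, r=True, u=False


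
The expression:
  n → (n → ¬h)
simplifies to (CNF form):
¬h ∨ ¬n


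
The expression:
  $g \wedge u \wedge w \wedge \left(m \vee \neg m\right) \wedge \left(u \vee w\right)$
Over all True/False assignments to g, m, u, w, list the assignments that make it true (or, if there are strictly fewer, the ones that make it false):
is true only for:
  g=True, m=False, u=True, w=True;
  g=True, m=True, u=True, w=True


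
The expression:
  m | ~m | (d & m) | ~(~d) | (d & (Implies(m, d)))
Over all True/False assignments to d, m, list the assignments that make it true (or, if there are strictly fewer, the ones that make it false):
is always true.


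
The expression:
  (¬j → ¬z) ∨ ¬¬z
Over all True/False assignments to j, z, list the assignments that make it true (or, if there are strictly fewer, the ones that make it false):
is always true.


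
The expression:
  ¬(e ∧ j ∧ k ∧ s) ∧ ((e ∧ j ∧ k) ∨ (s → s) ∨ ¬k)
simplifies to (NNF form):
¬e ∨ ¬j ∨ ¬k ∨ ¬s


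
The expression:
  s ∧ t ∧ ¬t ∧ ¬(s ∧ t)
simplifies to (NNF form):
False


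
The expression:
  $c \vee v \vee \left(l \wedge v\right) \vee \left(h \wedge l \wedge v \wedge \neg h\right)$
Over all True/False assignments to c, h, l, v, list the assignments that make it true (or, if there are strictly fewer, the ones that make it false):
is false only for:
  c=False, h=False, l=False, v=False;
  c=False, h=False, l=True, v=False;
  c=False, h=True, l=False, v=False;
  c=False, h=True, l=True, v=False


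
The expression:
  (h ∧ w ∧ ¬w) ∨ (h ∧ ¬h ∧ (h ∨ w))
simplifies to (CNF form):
False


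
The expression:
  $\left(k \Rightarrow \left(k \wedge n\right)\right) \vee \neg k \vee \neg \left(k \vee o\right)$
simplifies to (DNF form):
$n \vee \neg k$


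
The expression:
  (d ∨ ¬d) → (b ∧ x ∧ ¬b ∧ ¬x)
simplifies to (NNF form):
False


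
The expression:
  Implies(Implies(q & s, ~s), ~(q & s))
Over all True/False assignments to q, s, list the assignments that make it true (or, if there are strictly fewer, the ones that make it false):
is always true.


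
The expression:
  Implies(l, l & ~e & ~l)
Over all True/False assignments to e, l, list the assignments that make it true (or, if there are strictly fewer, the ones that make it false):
is true only for:
  e=False, l=False;
  e=True, l=False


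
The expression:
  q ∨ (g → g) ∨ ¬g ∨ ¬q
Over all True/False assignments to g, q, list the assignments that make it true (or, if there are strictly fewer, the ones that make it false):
is always true.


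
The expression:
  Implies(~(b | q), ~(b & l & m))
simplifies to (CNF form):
True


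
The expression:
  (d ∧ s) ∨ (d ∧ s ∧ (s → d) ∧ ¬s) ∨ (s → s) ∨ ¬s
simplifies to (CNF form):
True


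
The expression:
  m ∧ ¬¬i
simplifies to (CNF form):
i ∧ m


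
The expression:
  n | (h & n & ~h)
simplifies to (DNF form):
n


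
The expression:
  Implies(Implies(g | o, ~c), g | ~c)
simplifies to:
g | o | ~c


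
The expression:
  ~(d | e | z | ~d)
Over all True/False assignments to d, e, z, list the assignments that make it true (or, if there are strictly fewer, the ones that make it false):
is never true.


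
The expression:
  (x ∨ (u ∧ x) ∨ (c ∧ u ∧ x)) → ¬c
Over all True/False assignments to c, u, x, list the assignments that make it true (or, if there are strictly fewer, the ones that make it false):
is false only for:
  c=True, u=False, x=True;
  c=True, u=True, x=True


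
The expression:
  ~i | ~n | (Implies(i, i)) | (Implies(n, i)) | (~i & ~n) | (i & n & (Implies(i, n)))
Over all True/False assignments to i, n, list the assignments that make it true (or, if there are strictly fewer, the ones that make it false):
is always true.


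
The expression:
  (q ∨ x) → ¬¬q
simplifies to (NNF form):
q ∨ ¬x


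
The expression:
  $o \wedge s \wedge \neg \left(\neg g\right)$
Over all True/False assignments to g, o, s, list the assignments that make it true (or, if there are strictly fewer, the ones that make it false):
is true only for:
  g=True, o=True, s=True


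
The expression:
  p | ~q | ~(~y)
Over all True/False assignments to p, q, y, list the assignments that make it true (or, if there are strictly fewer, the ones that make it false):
is false only for:
  p=False, q=True, y=False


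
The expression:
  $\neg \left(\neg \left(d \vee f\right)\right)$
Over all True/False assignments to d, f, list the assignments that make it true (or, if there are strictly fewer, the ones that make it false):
is false only for:
  d=False, f=False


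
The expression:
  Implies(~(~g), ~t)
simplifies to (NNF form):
~g | ~t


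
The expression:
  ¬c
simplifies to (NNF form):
¬c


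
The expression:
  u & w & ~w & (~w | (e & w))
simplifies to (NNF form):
False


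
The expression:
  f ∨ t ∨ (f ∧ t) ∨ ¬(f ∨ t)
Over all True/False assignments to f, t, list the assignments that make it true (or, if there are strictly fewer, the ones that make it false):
is always true.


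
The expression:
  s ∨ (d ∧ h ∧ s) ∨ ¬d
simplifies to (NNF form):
s ∨ ¬d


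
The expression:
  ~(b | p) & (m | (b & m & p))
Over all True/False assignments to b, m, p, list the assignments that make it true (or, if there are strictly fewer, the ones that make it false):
is true only for:
  b=False, m=True, p=False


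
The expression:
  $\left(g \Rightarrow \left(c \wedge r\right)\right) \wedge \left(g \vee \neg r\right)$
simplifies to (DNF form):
$\left(\neg g \wedge \neg r\right) \vee \left(c \wedge g \wedge r\right)$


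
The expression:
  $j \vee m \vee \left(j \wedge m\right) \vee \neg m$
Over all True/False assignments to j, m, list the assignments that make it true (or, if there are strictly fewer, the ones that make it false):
is always true.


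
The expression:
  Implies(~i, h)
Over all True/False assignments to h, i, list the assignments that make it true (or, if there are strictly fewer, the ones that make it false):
is false only for:
  h=False, i=False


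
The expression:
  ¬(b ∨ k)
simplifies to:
¬b ∧ ¬k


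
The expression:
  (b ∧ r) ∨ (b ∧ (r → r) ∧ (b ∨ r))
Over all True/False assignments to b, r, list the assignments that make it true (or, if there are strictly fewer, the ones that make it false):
is true only for:
  b=True, r=False;
  b=True, r=True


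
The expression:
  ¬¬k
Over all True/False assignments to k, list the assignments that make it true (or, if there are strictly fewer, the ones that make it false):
is true only for:
  k=True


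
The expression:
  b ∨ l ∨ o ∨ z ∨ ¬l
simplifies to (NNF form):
True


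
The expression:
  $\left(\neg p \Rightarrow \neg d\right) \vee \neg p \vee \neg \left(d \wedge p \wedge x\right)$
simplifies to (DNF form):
$\text{True}$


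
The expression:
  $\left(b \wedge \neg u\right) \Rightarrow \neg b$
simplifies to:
$u \vee \neg b$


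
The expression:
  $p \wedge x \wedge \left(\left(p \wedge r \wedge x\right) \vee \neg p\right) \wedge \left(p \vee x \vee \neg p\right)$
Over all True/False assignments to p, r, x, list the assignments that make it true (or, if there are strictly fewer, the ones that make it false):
is true only for:
  p=True, r=True, x=True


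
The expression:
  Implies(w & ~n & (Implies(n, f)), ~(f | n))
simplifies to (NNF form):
n | ~f | ~w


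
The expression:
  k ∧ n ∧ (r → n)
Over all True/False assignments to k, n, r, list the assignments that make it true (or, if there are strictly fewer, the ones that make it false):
is true only for:
  k=True, n=True, r=False;
  k=True, n=True, r=True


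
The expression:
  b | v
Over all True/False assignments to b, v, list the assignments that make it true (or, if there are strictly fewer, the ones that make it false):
is false only for:
  b=False, v=False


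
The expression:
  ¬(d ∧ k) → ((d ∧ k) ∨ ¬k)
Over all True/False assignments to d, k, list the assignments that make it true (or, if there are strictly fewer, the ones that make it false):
is false only for:
  d=False, k=True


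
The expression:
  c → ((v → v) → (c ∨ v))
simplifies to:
True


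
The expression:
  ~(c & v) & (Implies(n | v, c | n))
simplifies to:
~v | (n & ~c)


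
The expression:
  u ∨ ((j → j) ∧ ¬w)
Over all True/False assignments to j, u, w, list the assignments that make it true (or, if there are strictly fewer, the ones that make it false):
is false only for:
  j=False, u=False, w=True;
  j=True, u=False, w=True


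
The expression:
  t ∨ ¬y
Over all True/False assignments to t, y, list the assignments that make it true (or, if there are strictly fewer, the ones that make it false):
is false only for:
  t=False, y=True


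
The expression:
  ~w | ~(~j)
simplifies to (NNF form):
j | ~w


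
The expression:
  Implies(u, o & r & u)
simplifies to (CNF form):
(o | ~u) & (r | ~u)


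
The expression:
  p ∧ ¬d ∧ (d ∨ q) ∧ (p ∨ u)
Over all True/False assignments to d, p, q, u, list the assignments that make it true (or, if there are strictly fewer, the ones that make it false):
is true only for:
  d=False, p=True, q=True, u=False;
  d=False, p=True, q=True, u=True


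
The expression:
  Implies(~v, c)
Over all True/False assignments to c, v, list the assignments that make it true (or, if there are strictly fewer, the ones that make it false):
is false only for:
  c=False, v=False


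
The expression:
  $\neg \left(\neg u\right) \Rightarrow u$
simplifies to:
$\text{True}$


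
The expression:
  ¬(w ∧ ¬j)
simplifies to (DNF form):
j ∨ ¬w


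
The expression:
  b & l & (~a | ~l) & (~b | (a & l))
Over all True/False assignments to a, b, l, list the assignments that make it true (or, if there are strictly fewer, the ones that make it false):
is never true.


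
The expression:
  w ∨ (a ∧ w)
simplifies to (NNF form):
w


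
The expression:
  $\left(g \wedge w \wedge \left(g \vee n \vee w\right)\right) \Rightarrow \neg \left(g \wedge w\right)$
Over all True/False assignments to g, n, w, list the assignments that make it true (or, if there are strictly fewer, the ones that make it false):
is false only for:
  g=True, n=False, w=True;
  g=True, n=True, w=True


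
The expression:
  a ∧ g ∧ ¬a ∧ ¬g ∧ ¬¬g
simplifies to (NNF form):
False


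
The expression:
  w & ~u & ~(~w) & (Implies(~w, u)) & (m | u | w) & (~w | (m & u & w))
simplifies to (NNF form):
False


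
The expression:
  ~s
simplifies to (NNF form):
~s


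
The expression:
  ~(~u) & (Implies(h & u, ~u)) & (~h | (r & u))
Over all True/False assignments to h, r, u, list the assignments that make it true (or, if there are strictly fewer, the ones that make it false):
is true only for:
  h=False, r=False, u=True;
  h=False, r=True, u=True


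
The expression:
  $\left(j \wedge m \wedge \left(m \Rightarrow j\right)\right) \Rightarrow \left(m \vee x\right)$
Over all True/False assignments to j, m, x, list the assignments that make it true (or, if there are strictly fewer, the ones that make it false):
is always true.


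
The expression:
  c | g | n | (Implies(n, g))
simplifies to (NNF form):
True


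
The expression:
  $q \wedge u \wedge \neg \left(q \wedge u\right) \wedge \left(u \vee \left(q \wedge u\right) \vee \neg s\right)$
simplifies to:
$\text{False}$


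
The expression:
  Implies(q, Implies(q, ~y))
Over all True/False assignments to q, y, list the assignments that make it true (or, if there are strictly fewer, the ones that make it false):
is false only for:
  q=True, y=True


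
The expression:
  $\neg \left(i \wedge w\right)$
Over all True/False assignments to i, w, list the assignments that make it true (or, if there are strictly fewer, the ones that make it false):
is false only for:
  i=True, w=True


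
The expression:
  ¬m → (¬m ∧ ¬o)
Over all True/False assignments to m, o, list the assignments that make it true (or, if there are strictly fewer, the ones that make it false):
is false only for:
  m=False, o=True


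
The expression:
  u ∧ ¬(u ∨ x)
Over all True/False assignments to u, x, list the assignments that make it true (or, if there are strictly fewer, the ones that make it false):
is never true.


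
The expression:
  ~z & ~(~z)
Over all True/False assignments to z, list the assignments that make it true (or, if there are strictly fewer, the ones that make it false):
is never true.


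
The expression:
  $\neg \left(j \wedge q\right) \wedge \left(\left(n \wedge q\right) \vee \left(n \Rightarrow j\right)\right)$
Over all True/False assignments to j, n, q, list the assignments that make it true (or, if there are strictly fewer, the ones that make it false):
is false only for:
  j=False, n=True, q=False;
  j=True, n=False, q=True;
  j=True, n=True, q=True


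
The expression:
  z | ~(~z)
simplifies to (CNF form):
z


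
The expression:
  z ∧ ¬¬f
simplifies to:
f ∧ z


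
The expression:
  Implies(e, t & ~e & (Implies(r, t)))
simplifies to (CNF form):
~e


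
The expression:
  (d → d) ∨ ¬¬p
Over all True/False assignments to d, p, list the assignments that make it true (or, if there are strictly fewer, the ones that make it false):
is always true.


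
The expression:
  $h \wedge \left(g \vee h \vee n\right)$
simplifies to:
$h$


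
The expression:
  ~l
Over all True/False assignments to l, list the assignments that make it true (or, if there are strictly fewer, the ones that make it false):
is true only for:
  l=False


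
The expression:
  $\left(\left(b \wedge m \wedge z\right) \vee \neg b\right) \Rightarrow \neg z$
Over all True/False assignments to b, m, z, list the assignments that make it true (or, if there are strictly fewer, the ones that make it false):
is false only for:
  b=False, m=False, z=True;
  b=False, m=True, z=True;
  b=True, m=True, z=True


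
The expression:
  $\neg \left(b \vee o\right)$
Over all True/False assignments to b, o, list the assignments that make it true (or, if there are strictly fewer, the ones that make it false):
is true only for:
  b=False, o=False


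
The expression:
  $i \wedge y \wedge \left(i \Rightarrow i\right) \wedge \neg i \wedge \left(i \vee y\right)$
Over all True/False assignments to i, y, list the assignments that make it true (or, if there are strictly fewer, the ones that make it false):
is never true.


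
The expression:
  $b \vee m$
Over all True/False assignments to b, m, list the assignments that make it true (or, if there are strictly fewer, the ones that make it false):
is false only for:
  b=False, m=False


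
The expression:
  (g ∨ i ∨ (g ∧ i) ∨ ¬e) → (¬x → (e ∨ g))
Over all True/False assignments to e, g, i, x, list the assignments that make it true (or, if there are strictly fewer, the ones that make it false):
is false only for:
  e=False, g=False, i=False, x=False;
  e=False, g=False, i=True, x=False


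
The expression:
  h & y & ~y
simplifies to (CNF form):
False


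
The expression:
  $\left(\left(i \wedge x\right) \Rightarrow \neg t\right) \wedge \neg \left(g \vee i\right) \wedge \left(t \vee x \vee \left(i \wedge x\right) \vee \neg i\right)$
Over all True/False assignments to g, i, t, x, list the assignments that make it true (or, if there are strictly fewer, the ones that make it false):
is true only for:
  g=False, i=False, t=False, x=False;
  g=False, i=False, t=False, x=True;
  g=False, i=False, t=True, x=False;
  g=False, i=False, t=True, x=True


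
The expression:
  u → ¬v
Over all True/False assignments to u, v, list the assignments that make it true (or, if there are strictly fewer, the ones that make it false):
is false only for:
  u=True, v=True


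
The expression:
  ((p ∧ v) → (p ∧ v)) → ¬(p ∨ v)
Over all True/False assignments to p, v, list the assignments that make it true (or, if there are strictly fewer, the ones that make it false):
is true only for:
  p=False, v=False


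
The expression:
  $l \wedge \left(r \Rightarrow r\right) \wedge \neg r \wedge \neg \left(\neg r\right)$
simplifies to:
$\text{False}$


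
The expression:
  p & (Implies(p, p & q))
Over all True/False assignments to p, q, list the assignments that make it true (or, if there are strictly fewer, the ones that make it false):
is true only for:
  p=True, q=True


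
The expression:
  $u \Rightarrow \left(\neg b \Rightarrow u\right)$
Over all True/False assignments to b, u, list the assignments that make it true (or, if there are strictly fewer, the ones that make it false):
is always true.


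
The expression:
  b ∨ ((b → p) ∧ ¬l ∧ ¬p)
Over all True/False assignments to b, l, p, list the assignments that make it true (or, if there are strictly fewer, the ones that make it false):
is false only for:
  b=False, l=False, p=True;
  b=False, l=True, p=False;
  b=False, l=True, p=True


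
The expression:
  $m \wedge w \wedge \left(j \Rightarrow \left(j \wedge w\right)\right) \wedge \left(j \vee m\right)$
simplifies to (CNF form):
$m \wedge w$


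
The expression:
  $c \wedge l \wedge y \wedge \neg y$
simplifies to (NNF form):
$\text{False}$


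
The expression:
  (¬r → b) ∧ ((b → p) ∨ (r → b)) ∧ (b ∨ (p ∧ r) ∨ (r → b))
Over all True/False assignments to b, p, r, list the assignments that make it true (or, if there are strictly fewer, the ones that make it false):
is false only for:
  b=False, p=False, r=False;
  b=False, p=False, r=True;
  b=False, p=True, r=False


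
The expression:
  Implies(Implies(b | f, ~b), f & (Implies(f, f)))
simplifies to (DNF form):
b | f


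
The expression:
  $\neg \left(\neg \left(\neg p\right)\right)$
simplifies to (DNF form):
$\neg p$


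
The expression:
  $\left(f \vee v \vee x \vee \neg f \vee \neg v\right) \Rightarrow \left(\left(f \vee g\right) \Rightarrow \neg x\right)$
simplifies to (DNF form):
$\left(\neg f \wedge \neg g\right) \vee \neg x$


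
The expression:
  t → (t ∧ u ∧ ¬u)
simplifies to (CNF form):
¬t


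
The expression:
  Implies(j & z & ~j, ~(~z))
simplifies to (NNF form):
True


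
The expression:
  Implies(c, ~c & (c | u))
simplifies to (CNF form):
~c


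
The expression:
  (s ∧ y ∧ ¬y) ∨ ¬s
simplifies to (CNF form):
¬s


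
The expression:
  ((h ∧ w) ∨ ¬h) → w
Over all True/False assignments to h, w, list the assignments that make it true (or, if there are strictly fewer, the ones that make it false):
is false only for:
  h=False, w=False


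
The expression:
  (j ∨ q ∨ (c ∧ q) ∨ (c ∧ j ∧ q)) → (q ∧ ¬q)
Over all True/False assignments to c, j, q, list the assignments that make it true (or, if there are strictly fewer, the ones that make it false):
is true only for:
  c=False, j=False, q=False;
  c=True, j=False, q=False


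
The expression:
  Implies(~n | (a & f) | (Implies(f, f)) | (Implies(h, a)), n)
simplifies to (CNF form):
n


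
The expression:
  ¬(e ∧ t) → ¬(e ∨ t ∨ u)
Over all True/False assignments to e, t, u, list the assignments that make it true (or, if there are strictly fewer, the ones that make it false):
is true only for:
  e=False, t=False, u=False;
  e=True, t=True, u=False;
  e=True, t=True, u=True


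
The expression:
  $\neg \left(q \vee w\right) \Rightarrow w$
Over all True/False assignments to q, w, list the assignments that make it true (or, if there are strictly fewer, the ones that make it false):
is false only for:
  q=False, w=False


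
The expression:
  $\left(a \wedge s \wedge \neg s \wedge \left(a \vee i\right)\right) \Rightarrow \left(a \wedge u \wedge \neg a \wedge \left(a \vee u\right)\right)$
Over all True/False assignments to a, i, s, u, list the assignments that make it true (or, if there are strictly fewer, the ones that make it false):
is always true.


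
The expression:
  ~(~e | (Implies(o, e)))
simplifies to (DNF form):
False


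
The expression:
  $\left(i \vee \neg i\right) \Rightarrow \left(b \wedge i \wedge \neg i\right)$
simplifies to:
$\text{False}$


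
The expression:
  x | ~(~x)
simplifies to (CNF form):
x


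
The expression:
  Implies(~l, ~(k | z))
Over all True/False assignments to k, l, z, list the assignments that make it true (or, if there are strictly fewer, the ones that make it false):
is false only for:
  k=False, l=False, z=True;
  k=True, l=False, z=False;
  k=True, l=False, z=True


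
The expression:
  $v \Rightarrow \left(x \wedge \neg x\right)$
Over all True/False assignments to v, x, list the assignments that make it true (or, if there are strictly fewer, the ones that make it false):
is true only for:
  v=False, x=False;
  v=False, x=True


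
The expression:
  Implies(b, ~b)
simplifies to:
~b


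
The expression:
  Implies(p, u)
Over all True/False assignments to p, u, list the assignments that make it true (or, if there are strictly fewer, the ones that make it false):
is false only for:
  p=True, u=False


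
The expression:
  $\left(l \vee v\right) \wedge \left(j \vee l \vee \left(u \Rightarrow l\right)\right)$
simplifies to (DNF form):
$l \vee \left(j \wedge v\right) \vee \left(v \wedge \neg u\right)$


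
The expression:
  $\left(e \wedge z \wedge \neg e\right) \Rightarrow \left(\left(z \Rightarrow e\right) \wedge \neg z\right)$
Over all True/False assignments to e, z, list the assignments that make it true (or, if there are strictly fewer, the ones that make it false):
is always true.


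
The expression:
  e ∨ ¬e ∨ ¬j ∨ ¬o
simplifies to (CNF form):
True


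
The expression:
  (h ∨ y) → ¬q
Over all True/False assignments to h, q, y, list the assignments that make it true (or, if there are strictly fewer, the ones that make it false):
is false only for:
  h=False, q=True, y=True;
  h=True, q=True, y=False;
  h=True, q=True, y=True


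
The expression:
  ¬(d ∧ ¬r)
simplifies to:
r ∨ ¬d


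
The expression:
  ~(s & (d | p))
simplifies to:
~s | (~d & ~p)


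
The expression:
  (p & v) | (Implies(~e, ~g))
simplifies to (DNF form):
e | ~g | (p & v)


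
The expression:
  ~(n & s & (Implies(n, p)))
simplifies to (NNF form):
~n | ~p | ~s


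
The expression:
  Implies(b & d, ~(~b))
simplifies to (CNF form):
True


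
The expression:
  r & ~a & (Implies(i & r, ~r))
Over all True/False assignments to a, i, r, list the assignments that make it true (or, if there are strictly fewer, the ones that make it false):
is true only for:
  a=False, i=False, r=True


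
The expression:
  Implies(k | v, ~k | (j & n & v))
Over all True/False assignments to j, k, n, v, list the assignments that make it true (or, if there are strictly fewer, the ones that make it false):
is false only for:
  j=False, k=True, n=False, v=False;
  j=False, k=True, n=False, v=True;
  j=False, k=True, n=True, v=False;
  j=False, k=True, n=True, v=True;
  j=True, k=True, n=False, v=False;
  j=True, k=True, n=False, v=True;
  j=True, k=True, n=True, v=False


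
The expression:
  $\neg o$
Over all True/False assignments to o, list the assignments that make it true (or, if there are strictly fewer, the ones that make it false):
is true only for:
  o=False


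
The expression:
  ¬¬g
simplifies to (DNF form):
g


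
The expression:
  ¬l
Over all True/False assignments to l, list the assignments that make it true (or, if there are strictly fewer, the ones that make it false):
is true only for:
  l=False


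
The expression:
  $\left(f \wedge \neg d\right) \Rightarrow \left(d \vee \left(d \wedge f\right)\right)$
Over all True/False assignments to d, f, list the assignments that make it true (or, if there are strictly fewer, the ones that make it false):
is false only for:
  d=False, f=True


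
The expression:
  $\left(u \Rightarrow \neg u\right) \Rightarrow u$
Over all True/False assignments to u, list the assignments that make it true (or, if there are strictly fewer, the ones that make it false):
is true only for:
  u=True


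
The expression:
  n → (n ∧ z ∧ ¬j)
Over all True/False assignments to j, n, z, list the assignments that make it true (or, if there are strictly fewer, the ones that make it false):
is false only for:
  j=False, n=True, z=False;
  j=True, n=True, z=False;
  j=True, n=True, z=True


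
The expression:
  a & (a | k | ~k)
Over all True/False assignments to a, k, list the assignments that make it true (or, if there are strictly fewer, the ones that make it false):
is true only for:
  a=True, k=False;
  a=True, k=True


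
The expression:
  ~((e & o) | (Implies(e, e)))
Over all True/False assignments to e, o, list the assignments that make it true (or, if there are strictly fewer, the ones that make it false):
is never true.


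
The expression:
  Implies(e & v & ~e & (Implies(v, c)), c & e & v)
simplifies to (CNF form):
True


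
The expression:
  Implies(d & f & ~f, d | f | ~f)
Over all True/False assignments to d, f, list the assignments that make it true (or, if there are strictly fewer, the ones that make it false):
is always true.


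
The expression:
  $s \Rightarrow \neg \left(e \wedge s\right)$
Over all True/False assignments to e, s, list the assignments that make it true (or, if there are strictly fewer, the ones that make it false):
is false only for:
  e=True, s=True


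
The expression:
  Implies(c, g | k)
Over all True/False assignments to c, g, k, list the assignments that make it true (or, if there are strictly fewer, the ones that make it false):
is false only for:
  c=True, g=False, k=False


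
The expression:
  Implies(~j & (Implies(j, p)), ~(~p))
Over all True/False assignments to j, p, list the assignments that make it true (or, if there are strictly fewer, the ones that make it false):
is false only for:
  j=False, p=False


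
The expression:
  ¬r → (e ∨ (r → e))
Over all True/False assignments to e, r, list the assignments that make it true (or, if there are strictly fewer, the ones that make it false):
is always true.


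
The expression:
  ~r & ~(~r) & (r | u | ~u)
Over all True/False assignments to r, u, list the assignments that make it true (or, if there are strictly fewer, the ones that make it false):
is never true.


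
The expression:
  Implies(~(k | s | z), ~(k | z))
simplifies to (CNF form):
True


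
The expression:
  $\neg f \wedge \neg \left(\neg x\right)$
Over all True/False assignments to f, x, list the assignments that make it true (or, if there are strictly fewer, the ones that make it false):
is true only for:
  f=False, x=True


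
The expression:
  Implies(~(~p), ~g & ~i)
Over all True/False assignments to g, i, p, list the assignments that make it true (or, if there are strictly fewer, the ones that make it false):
is false only for:
  g=False, i=True, p=True;
  g=True, i=False, p=True;
  g=True, i=True, p=True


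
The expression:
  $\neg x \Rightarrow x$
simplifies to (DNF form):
$x$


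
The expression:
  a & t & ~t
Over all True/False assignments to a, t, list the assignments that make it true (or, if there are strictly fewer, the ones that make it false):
is never true.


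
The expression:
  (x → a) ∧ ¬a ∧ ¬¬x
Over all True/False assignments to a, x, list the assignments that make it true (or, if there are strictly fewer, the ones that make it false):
is never true.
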